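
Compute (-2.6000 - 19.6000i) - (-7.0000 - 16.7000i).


Real: -2.6 + 7 = 4.4
Imag: -19.6 + 16.7 = -2.9

4.4000 - 2.9000i


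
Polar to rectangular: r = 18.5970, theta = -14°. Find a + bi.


a = 18.5970*cos(-14°) = 18.5970*0.970296 = 18.0446
b = 18.5970*sin(-14°) = 18.5970*(-0.24192) = -4.4990

18.0446 - 4.4990i


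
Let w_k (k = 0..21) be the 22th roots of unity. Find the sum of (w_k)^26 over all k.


The roots are w_k = w^k with w = e^(2*pi*i/22), and (w^k)^26 = (w^26)^k.
So S = 1 + u + u^2 + ... + u^(21) with u = w^26.
26 = 1*22 + 4, so 26 is not a multiple of 22: u = (w^22)^1 * w^4 = w^4 ≠ 1 (w is a primitive 22th root), while u^22 = (w^22)^26 = 1.
Geometric series: S = (1 - u^22)/(1 - u) = (1 - 1)/(1 - u) = 0

S = 0


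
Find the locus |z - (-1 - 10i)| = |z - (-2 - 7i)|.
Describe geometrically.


Equal distances means the locus is the perpendicular bisector of z1 and z2.
Midpoint = ((-1+(-2))/2, (-10+(-7))/2) = (-1.5000, -8.5000)

Perpendicular bisector through (-1.5000, -8.5000)


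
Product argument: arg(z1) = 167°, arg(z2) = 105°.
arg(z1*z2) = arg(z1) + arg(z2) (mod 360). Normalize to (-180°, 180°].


arg(z1*z2) = 167° + 105° = 272°
Normalized to (-180°, 180°]: -88°

-88°


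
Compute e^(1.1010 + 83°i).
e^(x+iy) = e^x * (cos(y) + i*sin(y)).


e^1.1010 = 3.0072
cos(83°) = 0.12187
sin(83°) = 0.99255
Real = 3.0072*0.12187 = 0.3665
Imag = 3.0072*0.99255 = 2.9848

0.3665 + 2.9848i


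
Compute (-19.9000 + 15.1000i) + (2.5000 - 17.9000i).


Real: -19.9 + 2.5 = -17.4
Imag: 15.1 - 17.9 = -2.8

-17.4000 - 2.8000i


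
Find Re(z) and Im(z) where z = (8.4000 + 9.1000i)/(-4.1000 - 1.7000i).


Multiply by conjugate: (8.4000 + 9.1000i)(-4.1000 + 1.7000i) / ((-4.1)^2 + (-1.7)^2)
Numerator real = 8.4*(-4.1) + 9.1*(-1.7) = -49.91
Numerator imag = 9.1*(-4.1) - 8.4*(-1.7) = -23.03
Denominator = 19.7
Re(z) = -49.91/19.7 = -2.5335
Im(z) = -23.03/19.7 = -1.1690

Re(z) = -2.5335, Im(z) = -1.1690


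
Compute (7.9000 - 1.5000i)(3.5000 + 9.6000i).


Real = 7.9*3.5 - (-1.5)*9.6 = 27.65 - (-14.4) = 42.05
Imag = 7.9*9.6 + 3.5*(-1.5) = 75.84 - (5.25) = 70.59

42.0500 + 70.5900i


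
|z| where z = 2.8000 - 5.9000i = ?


|z| = sqrt(2.8^2 + (-5.9)^2) = sqrt(7.84 + 34.81) = sqrt(42.65) = 6.5307

|z| = 6.5307


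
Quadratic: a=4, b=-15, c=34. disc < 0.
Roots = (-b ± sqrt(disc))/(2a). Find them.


disc = (-15)^2 - 4*4*34 = 225 - 544 = -319
sqrt(|disc|) = sqrt(319) = 17.8606
Real part = 15/(2*4) = 1.8750
Imag part = 17.8606/(2*4) = 2.2326

1.8750 ± 2.2326i


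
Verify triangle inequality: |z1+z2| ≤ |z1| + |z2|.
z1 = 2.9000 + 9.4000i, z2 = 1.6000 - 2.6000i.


|z1| = sqrt(2.9^2 + 9.4^2) = sqrt(96.77) = 9.8372
|z2| = sqrt(1.6^2 + (-2.6)^2) = sqrt(9.32) = 3.0529
z1+z2 = 4.5000 + 6.8000i
|z1+z2| = sqrt(66.49) = 8.1541
|z1|+|z2| = 9.8372 + 3.0529 = 12.8901

|z1+z2| = 8.1541 ≤ |z1|+|z2| = 12.8901 (verified)


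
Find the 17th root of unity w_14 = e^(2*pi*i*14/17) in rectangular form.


Angle = 360*14/17 = 296.4706°
a = cos(296.4706°) = 0.4457
b = sin(296.4706°) = -0.8952

0.4457 - 0.8952i


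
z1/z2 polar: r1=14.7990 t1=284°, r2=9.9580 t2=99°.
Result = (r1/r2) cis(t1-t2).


r = 14.7990 / 9.9580 = 1.4861
theta = 284° - 99° = 185° = 185° (mod 360)

1.4861 cis(185°)


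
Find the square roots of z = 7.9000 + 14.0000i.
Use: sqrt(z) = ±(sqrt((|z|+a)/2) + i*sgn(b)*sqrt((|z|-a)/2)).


|z| = sqrt(62.41+196) = 16.0751
sqrt((|z|+a)/2) = sqrt((16.0751+7.9)/2) = sqrt(11.9876) = 3.4623
sqrt((|z|-a)/2) = sqrt((16.0751-7.9)/2) = sqrt(4.0876) = 2.0218

±(3.4623 + 2.0218i) i.e. 3.4623 + 2.0218i and -3.4623 - 2.0218i


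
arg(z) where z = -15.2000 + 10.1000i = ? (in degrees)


Re = -15.2, Im = 10.1
arg = atan2(10.1, -15.2) = 146.3970 degrees

arg(z) = 146.3970 degrees


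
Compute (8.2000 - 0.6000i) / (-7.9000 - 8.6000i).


Conjugate of z2 = -7.9000 + 8.6000i
Numerator: (8.2000 - 0.6000i)(-7.9000 + 8.6000i) = -59.6200 + 75.2600i
Denominator: (-7.9)^2 + (-8.6)^2 = 136.37
Result = (-59.6200 + 75.2600i)/136.37

-0.4372 + 0.5519i


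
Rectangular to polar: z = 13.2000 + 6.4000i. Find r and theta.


r = sqrt(174.24+40.96) = sqrt(215.2) = 14.6697
theta = atan2(6.4, 13.2) = 25.8664 degrees

r = 14.6697, theta = 25.8664 degrees


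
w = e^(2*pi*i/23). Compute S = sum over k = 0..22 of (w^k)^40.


The roots are w_k = w^k with w = e^(2*pi*i/23), and (w^k)^40 = (w^40)^k.
So S = 1 + u + u^2 + ... + u^(22) with u = w^40.
40 = 1*23 + 17, so 40 is not a multiple of 23: u = (w^23)^1 * w^17 = w^17 ≠ 1 (w is a primitive 23th root), while u^23 = (w^23)^40 = 1.
Geometric series: S = (1 - u^23)/(1 - u) = (1 - 1)/(1 - u) = 0

S = 0


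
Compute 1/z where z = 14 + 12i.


|z|^2 = 196+144 = 340
1/z = (14 - 12i)/340

1/z = 0.0412 - 0.0353i


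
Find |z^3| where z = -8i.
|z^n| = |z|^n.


|z| = sqrt(0+64) = sqrt(64) = 8
|z^3| = |z|^3 = 8^3 = 512

|z^3| = 512


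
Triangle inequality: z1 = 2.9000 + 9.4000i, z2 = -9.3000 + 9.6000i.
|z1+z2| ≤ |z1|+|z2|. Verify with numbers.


|z1| = sqrt(2.9^2 + 9.4^2) = sqrt(96.77) = 9.8372
|z2| = sqrt((-9.3)^2 + 9.6^2) = sqrt(178.65) = 13.3660
z1+z2 = -6.4000 + 19.0000i
|z1+z2| = sqrt(401.96) = 20.0489
|z1|+|z2| = 9.8372 + 13.3660 = 23.2032

|z1+z2| = 20.0489 ≤ |z1|+|z2| = 23.2032 (verified)


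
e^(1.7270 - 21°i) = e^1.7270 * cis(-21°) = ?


e^1.7270 = 5.62376
cos(-21°) = 0.93358
sin(-21°) = -0.35837
Real = 5.62376*0.93358 = 5.2502
Imag = 5.62376*(-0.35837) = -2.0154

5.2502 - 2.0154i


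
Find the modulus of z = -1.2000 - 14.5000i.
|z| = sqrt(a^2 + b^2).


|z| = sqrt((-1.2)^2 + (-14.5)^2) = sqrt(1.44 + 210.25) = sqrt(211.69) = 14.5496

|z| = 14.5496


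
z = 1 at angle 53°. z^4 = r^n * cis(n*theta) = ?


r^4 = 1^4 = 1
n*theta = 4*53° = 212° = 212° (mod 360)
a = 1*cos(212°) = -0.8480
b = 1*sin(212°) = -0.5299

1 cis(212°) = -0.8480 - 0.5299i


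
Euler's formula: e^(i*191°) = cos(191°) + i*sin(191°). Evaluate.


cos(191°) = -0.9816
sin(191°) = -0.1908

e^(i*191°) = -0.9816 - 0.1908i


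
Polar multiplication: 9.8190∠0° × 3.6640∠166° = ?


r = 9.8190 * 3.6640 = 35.9768
theta = 0° + 166° = 166° = 166° (mod 360)

35.9768 cis(166°)


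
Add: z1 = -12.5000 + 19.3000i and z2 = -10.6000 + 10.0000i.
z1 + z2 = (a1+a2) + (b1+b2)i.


Real: -12.5 - 10.6 = -23.1
Imag: 19.3 + 10 = 29.3

-23.1000 + 29.3000i


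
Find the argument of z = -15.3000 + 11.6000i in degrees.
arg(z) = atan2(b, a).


Re = -15.3, Im = 11.6
arg = atan2(11.6, -15.3) = 142.8317 degrees

arg(z) = 142.8317 degrees


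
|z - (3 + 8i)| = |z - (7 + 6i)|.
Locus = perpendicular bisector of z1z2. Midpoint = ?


Equal distances means the locus is the perpendicular bisector of z1 and z2.
Midpoint = ((3+7)/2, (8+6)/2) = (5.0000, 7.0000)

Perpendicular bisector through (5.0000, 7.0000)


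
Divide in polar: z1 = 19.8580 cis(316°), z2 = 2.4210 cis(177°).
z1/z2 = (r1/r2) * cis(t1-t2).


r = 19.8580 / 2.4210 = 8.2024
theta = 316° - 177° = 139° = 139° (mod 360)

8.2024 cis(139°)


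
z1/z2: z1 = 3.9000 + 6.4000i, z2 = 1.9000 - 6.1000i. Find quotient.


Conjugate of z2 = 1.9000 + 6.1000i
Numerator: (3.9000 + 6.4000i)(1.9000 + 6.1000i) = -31.6300 + 35.9500i
Denominator: 1.9^2 + (-6.1)^2 = 40.82
Result = (-31.6300 + 35.9500i)/40.82

-0.7749 + 0.8807i


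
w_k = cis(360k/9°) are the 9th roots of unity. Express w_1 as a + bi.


Angle = 360*1/9 = 40°
a = cos(40°) = 0.7660
b = sin(40°) = 0.6428

0.7660 + 0.6428i


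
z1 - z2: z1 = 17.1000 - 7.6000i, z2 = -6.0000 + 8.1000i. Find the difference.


Real: 17.1 + 6 = 23.1
Imag: -7.6 - 8.1 = -15.7

23.1000 - 15.7000i


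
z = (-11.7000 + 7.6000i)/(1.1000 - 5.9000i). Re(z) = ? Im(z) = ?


Multiply by conjugate: (-11.7000 + 7.6000i)(1.1000 + 5.9000i) / (1.1^2 + (-5.9)^2)
Numerator real = -11.7*1.1 + 7.6*(-5.9) = -57.71
Numerator imag = 7.6*1.1 - (-11.7)*(-5.9) = -60.67
Denominator = 36.02
Re(z) = -57.71/36.02 = -1.6022
Im(z) = -60.67/36.02 = -1.6843

Re(z) = -1.6022, Im(z) = -1.6843


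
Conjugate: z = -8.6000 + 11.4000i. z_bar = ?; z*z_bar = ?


z_bar = -8.6000 - 11.4000i
z*z_bar = (-8.6)^2 + 11.4^2 = 73.96 + 129.96 = 203.92

z_bar = -8.6000 - 11.4000i, z*z_bar = 203.92


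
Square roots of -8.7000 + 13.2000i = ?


|z| = sqrt(75.69+174.24) = 15.8092
sqrt((|z|+a)/2) = sqrt((15.8092+(-8.7))/2) = sqrt(3.5546) = 1.8854
sqrt((|z|-a)/2) = sqrt((15.8092-(-8.7))/2) = sqrt(12.2546) = 3.5007

±(1.8854 + 3.5007i) i.e. 1.8854 + 3.5007i and -1.8854 - 3.5007i


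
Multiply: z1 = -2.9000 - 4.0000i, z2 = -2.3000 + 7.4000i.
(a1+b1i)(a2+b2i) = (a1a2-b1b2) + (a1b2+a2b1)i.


Real = -2.9*(-2.3) - (-4)*7.4 = 6.67 - (-29.6) = 36.27
Imag = -2.9*7.4 - (2.3)*(-4) = -21.46 + 9.2 = -12.26

36.2700 - 12.2600i


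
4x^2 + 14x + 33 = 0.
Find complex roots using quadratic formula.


disc = 14^2 - 4*4*33 = 196 - 528 = -332
sqrt(|disc|) = sqrt(332) = 18.2209
Real part = -14/(2*4) = -1.7500
Imag part = 18.2209/(2*4) = 2.2776

-1.7500 ± 2.2776i


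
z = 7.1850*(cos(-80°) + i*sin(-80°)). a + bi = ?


a = 7.1850*cos(-80°) = 7.1850*0.17365 = 1.2477
b = 7.1850*sin(-80°) = 7.1850*(-0.9848) = -7.0758

1.2477 - 7.0758i


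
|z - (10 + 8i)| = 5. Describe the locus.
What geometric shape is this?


|z - z0| = r is a circle with center z0 and radius r.
Center = (10, 8), radius = 5

Circle with center (10, 8) and radius 5


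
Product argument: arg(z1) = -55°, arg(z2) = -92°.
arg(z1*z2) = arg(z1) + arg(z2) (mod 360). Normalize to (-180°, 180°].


arg(z1*z2) = -55° - 92° = -147°
Normalized to (-180°, 180°]: -147°

-147°


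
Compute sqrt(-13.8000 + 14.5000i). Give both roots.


|z| = sqrt(190.44+210.25) = 20.0172
sqrt((|z|+a)/2) = sqrt((20.0172+(-13.8))/2) = sqrt(3.1086) = 1.7631
sqrt((|z|-a)/2) = sqrt((20.0172-(-13.8))/2) = sqrt(16.9086) = 4.1120

±(1.7631 + 4.1120i) i.e. 1.7631 + 4.1120i and -1.7631 - 4.1120i


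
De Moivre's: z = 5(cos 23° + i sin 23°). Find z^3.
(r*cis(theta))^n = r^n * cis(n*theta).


r^3 = 5^3 = 125
n*theta = 3*23° = 69° = 69° (mod 360)
a = 125*cos(69°) = 44.7960
b = 125*sin(69°) = 116.6976

125 cis(69°) = 44.7960 + 116.6976i


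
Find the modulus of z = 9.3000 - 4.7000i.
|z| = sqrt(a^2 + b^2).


|z| = sqrt(9.3^2 + (-4.7)^2) = sqrt(86.49 + 22.09) = sqrt(108.58) = 10.4202

|z| = 10.4202


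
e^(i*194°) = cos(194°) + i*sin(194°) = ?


cos(194°) = -0.9703
sin(194°) = -0.2419

e^(i*194°) = -0.9703 - 0.2419i


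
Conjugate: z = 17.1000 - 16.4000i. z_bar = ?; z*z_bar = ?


z_bar = 17.1000 + 16.4000i
z*z_bar = 17.1^2 + (-16.4)^2 = 292.41 + 268.96 = 561.37

z_bar = 17.1000 + 16.4000i, z*z_bar = 561.37


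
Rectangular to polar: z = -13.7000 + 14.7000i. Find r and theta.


r = sqrt(187.69+216.09) = sqrt(403.78) = 20.0943
theta = atan2(14.7, -13.7) = 132.9834 degrees

r = 20.0943, theta = 132.9834 degrees


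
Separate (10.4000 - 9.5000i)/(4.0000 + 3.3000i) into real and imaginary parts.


Multiply by conjugate: (10.4000 - 9.5000i)(4.0000 - 3.3000i) / (4^2 + 3.3^2)
Numerator real = 10.4*4 - (9.5)*3.3 = 10.25
Numerator imag = -9.5*4 - 10.4*3.3 = -72.32
Denominator = 26.89
Re(z) = 10.25/26.89 = 0.3812
Im(z) = -72.32/26.89 = -2.6895

Re(z) = 0.3812, Im(z) = -2.6895


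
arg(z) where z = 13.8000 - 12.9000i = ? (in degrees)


Re = 13.8, Im = -12.9
arg = atan2(-12.9, 13.8) = -43.0694 degrees

arg(z) = -43.0694 degrees


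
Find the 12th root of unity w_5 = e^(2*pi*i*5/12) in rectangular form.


Angle = 360*5/12 = 150°
a = cos(150°) = -0.8660
b = sin(150°) = 0.5000

-0.8660 + 0.5000i


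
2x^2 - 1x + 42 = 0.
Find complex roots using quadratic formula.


disc = (-1)^2 - 4*2*42 = 1 - 336 = -335
sqrt(|disc|) = sqrt(335) = 18.3030
Real part = 1/(2*2) = 0.2500
Imag part = 18.3030/(2*2) = 4.5758

0.2500 ± 4.5758i


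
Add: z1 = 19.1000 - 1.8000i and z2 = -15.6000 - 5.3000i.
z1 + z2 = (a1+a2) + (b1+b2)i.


Real: 19.1 - 15.6 = 3.5
Imag: -1.8 - 5.3 = -7.1

3.5000 - 7.1000i


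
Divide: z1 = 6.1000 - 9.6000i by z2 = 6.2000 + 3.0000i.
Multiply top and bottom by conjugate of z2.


Conjugate of z2 = 6.2000 - 3.0000i
Numerator: (6.1000 - 9.6000i)(6.2000 - 3.0000i) = 9.0200 - 77.8200i
Denominator: 6.2^2 + 3^2 = 47.44
Result = (9.0200 - 77.8200i)/47.44

0.1901 - 1.6404i


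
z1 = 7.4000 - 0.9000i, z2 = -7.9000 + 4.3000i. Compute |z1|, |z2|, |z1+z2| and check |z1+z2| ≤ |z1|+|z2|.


|z1| = sqrt(7.4^2 + (-0.9)^2) = sqrt(55.57) = 7.4545
|z2| = sqrt((-7.9)^2 + 4.3^2) = sqrt(80.9) = 8.9944
z1+z2 = -0.5000 + 3.4000i
|z1+z2| = sqrt(11.81) = 3.4366
|z1|+|z2| = 7.4545 + 8.9944 = 16.4489

|z1+z2| = 3.4366 ≤ |z1|+|z2| = 16.4489 (verified)


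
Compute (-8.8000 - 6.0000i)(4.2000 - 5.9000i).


Real = -8.8*4.2 - (-6)*(-5.9) = -36.96 - 35.4 = -72.36
Imag = -8.8*(-5.9) + 4.2*(-6) = 51.92 - (25.2) = 26.72

-72.3600 + 26.7200i


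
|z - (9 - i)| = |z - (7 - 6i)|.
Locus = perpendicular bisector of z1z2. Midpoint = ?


Equal distances means the locus is the perpendicular bisector of z1 and z2.
Midpoint = ((9+7)/2, (-1+(-6))/2) = (8.0000, -3.5000)

Perpendicular bisector through (8.0000, -3.5000)


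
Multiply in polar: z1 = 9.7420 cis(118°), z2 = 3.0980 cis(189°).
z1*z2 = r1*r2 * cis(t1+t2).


r = 9.7420 * 3.0980 = 30.1807
theta = 118° + 189° = 307° = 307° (mod 360)

30.1807 cis(307°)


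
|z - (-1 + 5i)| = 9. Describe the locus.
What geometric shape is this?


|z - z0| = r is a circle with center z0 and radius r.
Center = (-1, 5), radius = 9

Circle with center (-1, 5) and radius 9


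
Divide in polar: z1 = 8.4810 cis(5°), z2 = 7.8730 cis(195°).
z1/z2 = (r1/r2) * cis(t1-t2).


r = 8.4810 / 7.8730 = 1.0772
theta = 5° - 195° = -190° = 170° (mod 360)

1.0772 cis(170°)


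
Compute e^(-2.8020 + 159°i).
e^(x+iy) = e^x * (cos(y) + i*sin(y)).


e^-2.8020 = 0.06069
cos(159°) = -0.9336
sin(159°) = 0.35837
Real = 0.06069*(-0.9336) = -0.0567
Imag = 0.06069*0.35837 = 0.0217

-0.0567 + 0.0217i


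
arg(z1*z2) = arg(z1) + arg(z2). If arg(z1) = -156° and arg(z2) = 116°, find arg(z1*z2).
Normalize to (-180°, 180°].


arg(z1*z2) = -156° + 116° = -40°
Normalized to (-180°, 180°]: -40°

-40°


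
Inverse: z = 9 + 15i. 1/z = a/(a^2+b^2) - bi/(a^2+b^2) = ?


|z|^2 = 81+225 = 306
1/z = (9 - 15i)/306

1/z = 0.0294 - 0.0490i


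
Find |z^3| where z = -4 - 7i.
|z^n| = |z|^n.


|z| = sqrt(16+49) = sqrt(65) = 8.0623
|z^3| = |z|^3 = (sqrt(65))^3 = 65*sqrt(65)

|z^3| = 65*sqrt(65) ≈ 524.0468


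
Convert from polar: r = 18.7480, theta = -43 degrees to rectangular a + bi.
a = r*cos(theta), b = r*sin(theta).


a = 18.7480*cos(-43°) = 18.7480*0.731354 = 13.7114
b = 18.7480*sin(-43°) = 18.7480*(-0.682) = -12.7861

13.7114 - 12.7861i


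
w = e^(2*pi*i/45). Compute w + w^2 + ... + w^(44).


With w = e^(2*pi*i/45), all 45 of the 45th roots of unity w^0 = 1, w, ..., w^(44) sum to 0: 1 + w + ... + w^(44) = (1 - w^45)/(1 - w) = 0 since w^45 = 1, w ≠ 1.
Removing the root 1: w + w^2 + ... + w^(44) = 0 - 1 = -1

Sum = -1


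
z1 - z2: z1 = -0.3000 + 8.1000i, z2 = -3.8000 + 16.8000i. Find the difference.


Real: -0.3 + 3.8 = 3.5
Imag: 8.1 - 16.8 = -8.7

3.5000 - 8.7000i


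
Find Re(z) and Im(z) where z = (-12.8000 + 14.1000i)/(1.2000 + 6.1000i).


Multiply by conjugate: (-12.8000 + 14.1000i)(1.2000 - 6.1000i) / (1.2^2 + 6.1^2)
Numerator real = -12.8*1.2 + 14.1*6.1 = 70.65
Numerator imag = 14.1*1.2 - (-12.8)*6.1 = 95
Denominator = 38.65
Re(z) = 70.65/38.65 = 1.8279
Im(z) = 95/38.65 = 2.4580

Re(z) = 1.8279, Im(z) = 2.4580


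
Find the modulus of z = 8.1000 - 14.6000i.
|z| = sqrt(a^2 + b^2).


|z| = sqrt(8.1^2 + (-14.6)^2) = sqrt(65.61 + 213.16) = sqrt(278.77) = 16.6964

|z| = 16.6964


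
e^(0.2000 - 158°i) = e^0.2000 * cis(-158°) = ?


e^0.2000 = 1.2214
cos(-158°) = -0.9272
sin(-158°) = -0.3746
Real = 1.2214*(-0.9272) = -1.1325
Imag = 1.2214*(-0.3746) = -0.4575

-1.1325 - 0.4575i


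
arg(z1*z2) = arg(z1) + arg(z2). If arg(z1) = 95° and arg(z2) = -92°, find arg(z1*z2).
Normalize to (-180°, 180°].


arg(z1*z2) = 95° - 92° = 3°
Normalized to (-180°, 180°]: 3°

3°


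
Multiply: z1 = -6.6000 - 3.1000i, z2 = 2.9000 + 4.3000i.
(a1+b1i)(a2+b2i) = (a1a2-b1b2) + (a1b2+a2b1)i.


Real = -6.6*2.9 - (-3.1)*4.3 = -19.14 - (-13.33) = -5.81
Imag = -6.6*4.3 + 2.9*(-3.1) = -28.38 - (8.99) = -37.37

-5.8100 - 37.3700i


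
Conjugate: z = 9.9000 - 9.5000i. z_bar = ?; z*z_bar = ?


z_bar = 9.9000 + 9.5000i
z*z_bar = 9.9^2 + (-9.5)^2 = 98.01 + 90.25 = 188.26

z_bar = 9.9000 + 9.5000i, z*z_bar = 188.26


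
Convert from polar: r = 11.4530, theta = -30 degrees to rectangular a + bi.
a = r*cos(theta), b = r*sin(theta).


a = 11.4530*cos(-30°) = 11.4530*0.86603 = 9.9186
b = 11.4530*sin(-30°) = 11.4530*(-0.5) = -5.7265

9.9186 - 5.7265i


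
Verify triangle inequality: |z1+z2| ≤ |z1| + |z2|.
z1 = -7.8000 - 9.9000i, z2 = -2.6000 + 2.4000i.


|z1| = sqrt((-7.8)^2 + (-9.9)^2) = sqrt(158.85) = 12.6036
|z2| = sqrt((-2.6)^2 + 2.4^2) = sqrt(12.52) = 3.5384
z1+z2 = -10.4000 - 7.5000i
|z1+z2| = sqrt(164.41) = 12.8222
|z1|+|z2| = 12.6036 + 3.5384 = 16.1420

|z1+z2| = 12.8222 ≤ |z1|+|z2| = 16.1420 (verified)


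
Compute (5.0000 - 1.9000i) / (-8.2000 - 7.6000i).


Conjugate of z2 = -8.2000 + 7.6000i
Numerator: (5.0000 - 1.9000i)(-8.2000 + 7.6000i) = -26.5600 + 53.5800i
Denominator: (-8.2)^2 + (-7.6)^2 = 125
Result = (-26.5600 + 53.5800i)/125

-0.2125 + 0.4286i


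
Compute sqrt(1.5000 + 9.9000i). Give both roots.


|z| = sqrt(2.25+98.01) = 10.0130
sqrt((|z|+a)/2) = sqrt((10.0130+1.5)/2) = sqrt(5.7565) = 2.3993
sqrt((|z|-a)/2) = sqrt((10.0130-1.5)/2) = sqrt(4.2565) = 2.0631

±(2.3993 + 2.0631i) i.e. 2.3993 + 2.0631i and -2.3993 - 2.0631i


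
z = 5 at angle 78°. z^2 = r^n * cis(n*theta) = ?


r^2 = 5^2 = 25
n*theta = 2*78° = 156° = 156° (mod 360)
a = 25*cos(156°) = -22.8386
b = 25*sin(156°) = 10.1684

25 cis(156°) = -22.8386 + 10.1684i


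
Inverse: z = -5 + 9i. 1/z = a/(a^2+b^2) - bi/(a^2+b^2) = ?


|z|^2 = 25+81 = 106
1/z = (-5 - 9i)/106

1/z = -0.0472 - 0.0849i


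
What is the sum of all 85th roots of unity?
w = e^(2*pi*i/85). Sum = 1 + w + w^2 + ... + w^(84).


The sum of all 85th roots of unity is 0.
Geometric series: (1 - w^85)/(1 - w) = (1-1)/(1-w) = 0 since w^85 = 1, w ≠ 1.
Alternatively: coefficient of z^84 in z^85 - 1 is 0.

0


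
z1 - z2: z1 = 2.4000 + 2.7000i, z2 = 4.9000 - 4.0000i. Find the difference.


Real: 2.4 - 4.9 = -2.5
Imag: 2.7 + 4 = 6.7

-2.5000 + 6.7000i


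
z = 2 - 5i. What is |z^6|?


|z| = sqrt(4+25) = sqrt(29) = 5.3852
|z^6| = |z|^6 = (sqrt(29))^6 = 29^3 = 24389

|z^6| = 24389


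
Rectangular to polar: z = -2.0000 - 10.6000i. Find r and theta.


r = sqrt(4+112.36) = sqrt(116.36) = 10.7870
theta = atan2(-10.6, -2) = -100.6849 degrees

r = 10.7870, theta = -100.6849 degrees


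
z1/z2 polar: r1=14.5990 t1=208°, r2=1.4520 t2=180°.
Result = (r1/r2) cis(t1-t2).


r = 14.5990 / 1.4520 = 10.0544
theta = 208° - 180° = 28° = 28° (mod 360)

10.0544 cis(28°)


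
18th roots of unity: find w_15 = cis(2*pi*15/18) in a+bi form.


Angle = 360*15/18 = 300°
a = cos(300°) = 0.5000
b = sin(300°) = -0.8660

0.5000 - 0.8660i


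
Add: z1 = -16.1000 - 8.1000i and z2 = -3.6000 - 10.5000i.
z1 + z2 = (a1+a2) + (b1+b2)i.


Real: -16.1 - 3.6 = -19.7
Imag: -8.1 - 10.5 = -18.6

-19.7000 - 18.6000i


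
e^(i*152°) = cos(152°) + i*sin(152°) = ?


cos(152°) = -0.8829
sin(152°) = 0.4695

e^(i*152°) = -0.8829 + 0.4695i


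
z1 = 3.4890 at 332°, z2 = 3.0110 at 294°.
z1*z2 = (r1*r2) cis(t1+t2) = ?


r = 3.4890 * 3.0110 = 10.5054
theta = 332° + 294° = 626° = 266° (mod 360)

10.5054 cis(266°)


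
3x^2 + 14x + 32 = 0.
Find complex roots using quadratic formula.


disc = 14^2 - 4*3*32 = 196 - 384 = -188
sqrt(|disc|) = sqrt(188) = 13.7113
Real part = -14/(2*3) = -2.3333
Imag part = 13.7113/(2*3) = 2.2852

-2.3333 ± 2.2852i


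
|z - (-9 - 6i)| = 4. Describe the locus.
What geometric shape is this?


|z - z0| = r is a circle with center z0 and radius r.
Center = (-9, -6), radius = 4

Circle with center (-9, -6) and radius 4


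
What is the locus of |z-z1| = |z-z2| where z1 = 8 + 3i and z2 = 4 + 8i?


Equal distances means the locus is the perpendicular bisector of z1 and z2.
Midpoint = ((8+4)/2, (3+8)/2) = (6.0000, 5.5000)

Perpendicular bisector through (6.0000, 5.5000)


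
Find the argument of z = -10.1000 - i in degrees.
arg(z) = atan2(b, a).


Re = -10.1, Im = -1
arg = atan2(-1, -10.1) = -174.3456 degrees

arg(z) = -174.3456 degrees


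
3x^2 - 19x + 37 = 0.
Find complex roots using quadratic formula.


disc = (-19)^2 - 4*3*37 = 361 - 444 = -83
sqrt(|disc|) = sqrt(83) = 9.1104
Real part = 19/(2*3) = 3.1667
Imag part = 9.1104/(2*3) = 1.5184

3.1667 ± 1.5184i


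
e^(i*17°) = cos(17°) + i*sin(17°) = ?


cos(17°) = 0.9563
sin(17°) = 0.2924

e^(i*17°) = 0.9563 + 0.2924i


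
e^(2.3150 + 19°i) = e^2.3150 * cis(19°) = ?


e^2.3150 = 10.1249
cos(19°) = 0.94552
sin(19°) = 0.32557
Real = 10.1249*0.94552 = 9.5733
Imag = 10.1249*0.32557 = 3.2964

9.5733 + 3.2964i


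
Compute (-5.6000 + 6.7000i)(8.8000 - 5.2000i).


Real = -5.6*8.8 - 6.7*(-5.2) = -49.28 - (-34.84) = -14.44
Imag = -5.6*(-5.2) + 8.8*6.7 = 29.12 + 58.96 = 88.08

-14.4400 + 88.0800i


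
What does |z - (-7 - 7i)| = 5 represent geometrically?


|z - z0| = r is a circle with center z0 and radius r.
Center = (-7, -7), radius = 5

Circle with center (-7, -7) and radius 5


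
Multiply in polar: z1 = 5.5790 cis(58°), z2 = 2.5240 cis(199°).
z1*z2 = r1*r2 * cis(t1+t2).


r = 5.5790 * 2.5240 = 14.0814
theta = 58° + 199° = 257° = 257° (mod 360)

14.0814 cis(257°)


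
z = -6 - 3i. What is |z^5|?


|z| = sqrt(36+9) = sqrt(45) = 6.7082
|z^5| = |z|^5 = (sqrt(45))^5 = 45^2 * sqrt(45) = 2025*sqrt(45)

|z^5| = 2025*sqrt(45) ≈ 13584.1130


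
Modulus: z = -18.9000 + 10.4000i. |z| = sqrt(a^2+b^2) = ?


|z| = sqrt((-18.9)^2 + 10.4^2) = sqrt(357.21 + 108.16) = sqrt(465.37) = 21.5724

|z| = 21.5724


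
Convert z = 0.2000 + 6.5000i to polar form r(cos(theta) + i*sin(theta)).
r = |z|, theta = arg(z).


r = sqrt(0.04+42.25) = sqrt(42.29) = 6.5031
theta = atan2(6.5, 0.2) = 88.2376 degrees

r = 6.5031, theta = 88.2376 degrees


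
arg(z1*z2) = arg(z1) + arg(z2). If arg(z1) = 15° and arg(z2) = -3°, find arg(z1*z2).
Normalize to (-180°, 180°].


arg(z1*z2) = 15° - 3° = 12°
Normalized to (-180°, 180°]: 12°

12°


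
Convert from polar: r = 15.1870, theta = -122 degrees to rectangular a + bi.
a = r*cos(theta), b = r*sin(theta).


a = 15.1870*cos(-122°) = 15.1870*(-0.52992) = -8.0479
b = 15.1870*sin(-122°) = 15.1870*(-0.84805) = -12.8793

-8.0479 - 12.8793i


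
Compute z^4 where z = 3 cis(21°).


r^4 = 3^4 = 81
n*theta = 4*21° = 84° = 84° (mod 360)
a = 81*cos(84°) = 8.4668
b = 81*sin(84°) = 80.5563

81 cis(84°) = 8.4668 + 80.5563i


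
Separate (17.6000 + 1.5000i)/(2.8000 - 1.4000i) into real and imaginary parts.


Multiply by conjugate: (17.6000 + 1.5000i)(2.8000 + 1.4000i) / (2.8^2 + (-1.4)^2)
Numerator real = 17.6*2.8 + 1.5*(-1.4) = 47.18
Numerator imag = 1.5*2.8 - 17.6*(-1.4) = 28.84
Denominator = 9.8
Re(z) = 47.18/9.8 = 4.8143
Im(z) = 28.84/9.8 = 2.9429

Re(z) = 4.8143, Im(z) = 2.9429


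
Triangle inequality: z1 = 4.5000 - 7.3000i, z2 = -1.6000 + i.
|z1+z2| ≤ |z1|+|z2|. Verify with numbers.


|z1| = sqrt(4.5^2 + (-7.3)^2) = sqrt(73.54) = 8.5755
|z2| = sqrt((-1.6)^2 + 1^2) = sqrt(3.56) = 1.8868
z1+z2 = 2.9000 - 6.3000i
|z1+z2| = sqrt(48.1) = 6.9354
|z1|+|z2| = 8.5755 + 1.8868 = 10.4623

|z1+z2| = 6.9354 ≤ |z1|+|z2| = 10.4623 (verified)


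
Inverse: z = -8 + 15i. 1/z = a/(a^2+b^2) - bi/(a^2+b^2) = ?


|z|^2 = 64+225 = 289
1/z = (-8 - 15i)/289

1/z = -0.0277 - 0.0519i


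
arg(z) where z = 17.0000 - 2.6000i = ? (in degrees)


Re = 17, Im = -2.6
arg = atan2(-2.6, 17) = -8.6955 degrees

arg(z) = -8.6955 degrees


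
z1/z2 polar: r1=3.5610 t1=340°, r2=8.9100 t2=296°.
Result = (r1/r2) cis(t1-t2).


r = 3.5610 / 8.9100 = 0.3997
theta = 340° - 296° = 44° = 44° (mod 360)

0.3997 cis(44°)


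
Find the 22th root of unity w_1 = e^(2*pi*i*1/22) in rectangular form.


Angle = 360*1/22 = 16.3636°
a = cos(16.3636°) = 0.9595
b = sin(16.3636°) = 0.2817

0.9595 + 0.2817i


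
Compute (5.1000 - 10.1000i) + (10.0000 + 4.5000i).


Real: 5.1 + 10 = 15.1
Imag: -10.1 + 4.5 = -5.6

15.1000 - 5.6000i


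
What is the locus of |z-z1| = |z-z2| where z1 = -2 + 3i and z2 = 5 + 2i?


Equal distances means the locus is the perpendicular bisector of z1 and z2.
Midpoint = ((-2+5)/2, (3+2)/2) = (1.5000, 2.5000)

Perpendicular bisector through (1.5000, 2.5000)


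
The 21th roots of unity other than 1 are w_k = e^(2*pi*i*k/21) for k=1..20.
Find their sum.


With w = e^(2*pi*i/21), all 21 of the 21th roots of unity w^0 = 1, w, ..., w^(20) sum to 0: 1 + w + ... + w^(20) = (1 - w^21)/(1 - w) = 0 since w^21 = 1, w ≠ 1.
Removing the root 1: w + w^2 + ... + w^(20) = 0 - 1 = -1

Sum = -1


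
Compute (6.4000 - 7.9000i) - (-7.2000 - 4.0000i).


Real: 6.4 + 7.2 = 13.6
Imag: -7.9 + 4 = -3.9

13.6000 - 3.9000i


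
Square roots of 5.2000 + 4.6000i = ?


|z| = sqrt(27.04+21.16) = 6.9426
sqrt((|z|+a)/2) = sqrt((6.9426+5.2)/2) = sqrt(6.0713) = 2.4640
sqrt((|z|-a)/2) = sqrt((6.9426-5.2)/2) = sqrt(0.8713) = 0.9334

±(2.4640 + 0.9334i) i.e. 2.4640 + 0.9334i and -2.4640 - 0.9334i


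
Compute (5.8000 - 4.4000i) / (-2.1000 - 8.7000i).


Conjugate of z2 = -2.1000 + 8.7000i
Numerator: (5.8000 - 4.4000i)(-2.1000 + 8.7000i) = 26.1000 + 59.7000i
Denominator: (-2.1)^2 + (-8.7)^2 = 80.1
Result = (26.1000 + 59.7000i)/80.1

0.3258 + 0.7453i


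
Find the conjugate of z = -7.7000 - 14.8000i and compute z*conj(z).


z_bar = -7.7000 + 14.8000i
z*z_bar = (-7.7)^2 + (-14.8)^2 = 59.29 + 219.04 = 278.33

z_bar = -7.7000 + 14.8000i, z*z_bar = 278.33


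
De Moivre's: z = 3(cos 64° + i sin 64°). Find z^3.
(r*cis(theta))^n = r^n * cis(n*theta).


r^3 = 3^3 = 27
n*theta = 3*64° = 192° = 192° (mod 360)
a = 27*cos(192°) = -26.4100
b = 27*sin(192°) = -5.6136

27 cis(192°) = -26.4100 - 5.6136i


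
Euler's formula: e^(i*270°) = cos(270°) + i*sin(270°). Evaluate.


cos(270°) = 0
sin(270°) = -1.0000

e^(i*270°) = 0 - 1.0000i


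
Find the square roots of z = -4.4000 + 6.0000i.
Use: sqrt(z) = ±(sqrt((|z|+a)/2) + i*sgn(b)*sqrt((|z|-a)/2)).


|z| = sqrt(19.36+36) = 7.4404
sqrt((|z|+a)/2) = sqrt((7.4404+(-4.4))/2) = sqrt(1.5202) = 1.2330
sqrt((|z|-a)/2) = sqrt((7.4404-(-4.4))/2) = sqrt(5.9202) = 2.4331

±(1.2330 + 2.4331i) i.e. 1.2330 + 2.4331i and -1.2330 - 2.4331i


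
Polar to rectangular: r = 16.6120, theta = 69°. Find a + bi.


a = 16.6120*cos(69°) = 16.6120*0.35837 = 5.9532
b = 16.6120*sin(69°) = 16.6120*0.93358 = 15.5086

5.9532 + 15.5086i


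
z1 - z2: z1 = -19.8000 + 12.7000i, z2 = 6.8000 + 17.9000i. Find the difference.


Real: -19.8 - 6.8 = -26.6
Imag: 12.7 - 17.9 = -5.2

-26.6000 - 5.2000i


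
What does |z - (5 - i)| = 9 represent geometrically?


|z - z0| = r is a circle with center z0 and radius r.
Center = (5, -1), radius = 9

Circle with center (5, -1) and radius 9


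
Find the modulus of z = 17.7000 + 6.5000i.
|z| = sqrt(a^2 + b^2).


|z| = sqrt(17.7^2 + 6.5^2) = sqrt(313.29 + 42.25) = sqrt(355.54) = 18.8558

|z| = 18.8558


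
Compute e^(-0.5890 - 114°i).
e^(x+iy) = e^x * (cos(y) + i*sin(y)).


e^-0.5890 = 0.5549
cos(-114°) = -0.4067
sin(-114°) = -0.9135
Real = 0.5549*(-0.4067) = -0.2257
Imag = 0.5549*(-0.9135) = -0.5069

-0.2257 - 0.5069i


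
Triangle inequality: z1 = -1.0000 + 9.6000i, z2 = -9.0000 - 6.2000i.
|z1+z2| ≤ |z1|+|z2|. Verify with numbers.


|z1| = sqrt((-1)^2 + 9.6^2) = sqrt(93.16) = 9.6519
|z2| = sqrt((-9)^2 + (-6.2)^2) = sqrt(119.44) = 10.9289
z1+z2 = -10.0000 + 3.4000i
|z1+z2| = sqrt(111.56) = 10.5622
|z1|+|z2| = 9.6519 + 10.9289 = 20.5808

|z1+z2| = 10.5622 ≤ |z1|+|z2| = 20.5808 (verified)


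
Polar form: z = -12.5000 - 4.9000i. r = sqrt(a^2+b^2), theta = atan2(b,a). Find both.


r = sqrt(156.25+24.01) = sqrt(180.26) = 13.4261
theta = atan2(-4.9, -12.5) = -158.5948 degrees

r = 13.4261, theta = -158.5948 degrees


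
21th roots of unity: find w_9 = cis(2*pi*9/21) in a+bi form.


Angle = 360*9/21 = 154.2857°
a = cos(154.2857°) = -0.9010
b = sin(154.2857°) = 0.4339

-0.9010 + 0.4339i


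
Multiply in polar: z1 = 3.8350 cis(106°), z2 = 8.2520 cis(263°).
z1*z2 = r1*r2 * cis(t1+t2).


r = 3.8350 * 8.2520 = 31.6464
theta = 106° + 263° = 369° = 9° (mod 360)

31.6464 cis(9°)


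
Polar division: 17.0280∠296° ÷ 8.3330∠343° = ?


r = 17.0280 / 8.3330 = 2.0434
theta = 296° - 343° = -47° = 313° (mod 360)

2.0434 cis(313°)


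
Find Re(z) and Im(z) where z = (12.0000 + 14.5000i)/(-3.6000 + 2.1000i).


Multiply by conjugate: (12.0000 + 14.5000i)(-3.6000 - 2.1000i) / ((-3.6)^2 + 2.1^2)
Numerator real = 12*(-3.6) + 14.5*2.1 = -12.75
Numerator imag = 14.5*(-3.6) - 12*2.1 = -77.4
Denominator = 17.37
Re(z) = -12.75/17.37 = -0.7340
Im(z) = -77.4/17.37 = -4.4560

Re(z) = -0.7340, Im(z) = -4.4560


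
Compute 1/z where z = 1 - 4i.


|z|^2 = 1+16 = 17
1/z = (1 + 4i)/17

1/z = 0.0588 + 0.2353i


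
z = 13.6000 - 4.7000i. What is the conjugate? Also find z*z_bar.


z_bar = 13.6000 + 4.7000i
z*z_bar = 13.6^2 + (-4.7)^2 = 184.96 + 22.09 = 207.05

z_bar = 13.6000 + 4.7000i, z*z_bar = 207.05


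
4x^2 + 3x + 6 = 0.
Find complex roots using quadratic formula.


disc = 3^2 - 4*4*6 = 9 - 96 = -87
sqrt(|disc|) = sqrt(87) = 9.3274
Real part = -3/(2*4) = -0.3750
Imag part = 9.3274/(2*4) = 1.1659

-0.3750 ± 1.1659i


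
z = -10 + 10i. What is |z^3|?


|z| = sqrt(100+100) = sqrt(200) = 14.1421
|z^3| = |z|^3 = (sqrt(200))^3 = 200*sqrt(200)

|z^3| = 200*sqrt(200) ≈ 2828.4271


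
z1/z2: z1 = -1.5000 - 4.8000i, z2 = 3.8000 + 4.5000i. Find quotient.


Conjugate of z2 = 3.8000 - 4.5000i
Numerator: (-1.5000 - 4.8000i)(3.8000 - 4.5000i) = -27.3000 - 11.4900i
Denominator: 3.8^2 + 4.5^2 = 34.69
Result = (-27.3000 - 11.4900i)/34.69

-0.7870 - 0.3312i


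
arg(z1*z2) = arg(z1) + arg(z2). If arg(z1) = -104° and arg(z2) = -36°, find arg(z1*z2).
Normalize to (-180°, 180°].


arg(z1*z2) = -104° - 36° = -140°
Normalized to (-180°, 180°]: -140°

-140°


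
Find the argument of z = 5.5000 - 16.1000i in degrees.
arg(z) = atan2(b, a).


Re = 5.5, Im = -16.1
arg = atan2(-16.1, 5.5) = -71.1391 degrees

arg(z) = -71.1391 degrees


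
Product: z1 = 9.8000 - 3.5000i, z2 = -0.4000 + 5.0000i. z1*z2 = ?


Real = 9.8*(-0.4) - (-3.5)*5 = -3.92 - (-17.5) = 13.58
Imag = 9.8*5 - (0.4)*(-3.5) = 49 + 1.4 = 50.4

13.5800 + 50.4000i


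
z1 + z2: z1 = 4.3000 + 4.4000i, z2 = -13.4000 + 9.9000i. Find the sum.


Real: 4.3 - 13.4 = -9.1
Imag: 4.4 + 9.9 = 14.3

-9.1000 + 14.3000i


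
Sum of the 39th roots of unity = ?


The sum of all 39th roots of unity is 0.
Geometric series: (1 - w^39)/(1 - w) = (1-1)/(1-w) = 0 since w^39 = 1, w ≠ 1.
Alternatively: coefficient of z^38 in z^39 - 1 is 0.

0


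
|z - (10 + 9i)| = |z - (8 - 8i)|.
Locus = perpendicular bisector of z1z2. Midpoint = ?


Equal distances means the locus is the perpendicular bisector of z1 and z2.
Midpoint = ((10+8)/2, (9+(-8))/2) = (9.0000, 0.5000)

Perpendicular bisector through (9.0000, 0.5000)


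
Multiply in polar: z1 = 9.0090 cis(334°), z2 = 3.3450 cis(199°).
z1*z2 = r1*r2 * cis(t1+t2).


r = 9.0090 * 3.3450 = 30.1351
theta = 334° + 199° = 533° = 173° (mod 360)

30.1351 cis(173°)


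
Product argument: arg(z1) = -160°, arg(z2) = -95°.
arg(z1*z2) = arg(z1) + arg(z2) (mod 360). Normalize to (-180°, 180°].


arg(z1*z2) = -160° - 95° = -255°
Normalized to (-180°, 180°]: 105°

105°


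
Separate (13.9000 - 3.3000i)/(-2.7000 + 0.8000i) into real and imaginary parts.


Multiply by conjugate: (13.9000 - 3.3000i)(-2.7000 - 0.8000i) / ((-2.7)^2 + 0.8^2)
Numerator real = 13.9*(-2.7) - (3.3)*0.8 = -40.17
Numerator imag = -3.3*(-2.7) - 13.9*0.8 = -2.21
Denominator = 7.93
Re(z) = -40.17/7.93 = -5.0656
Im(z) = -2.21/7.93 = -0.2787

Re(z) = -5.0656, Im(z) = -0.2787


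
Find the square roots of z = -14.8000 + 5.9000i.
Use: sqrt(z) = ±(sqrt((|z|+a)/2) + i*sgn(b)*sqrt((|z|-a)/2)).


|z| = sqrt(219.04+34.81) = 15.9327
sqrt((|z|+a)/2) = sqrt((15.9327+(-14.8))/2) = sqrt(0.5663) = 0.7526
sqrt((|z|-a)/2) = sqrt((15.9327-(-14.8))/2) = sqrt(15.3663) = 3.9200

±(0.7526 + 3.9200i) i.e. 0.7526 + 3.9200i and -0.7526 - 3.9200i


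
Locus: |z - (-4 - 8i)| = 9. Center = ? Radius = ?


|z - z0| = r is a circle with center z0 and radius r.
Center = (-4, -8), radius = 9

Circle with center (-4, -8) and radius 9


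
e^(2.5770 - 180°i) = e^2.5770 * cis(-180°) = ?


e^2.5770 = 13.1576
cos(-180°) = -1
sin(-180°) = 0
Real = 13.1576*(-1) = -13.1576
Imag = 13.1576*0 = 0

-13.1576 + 0i


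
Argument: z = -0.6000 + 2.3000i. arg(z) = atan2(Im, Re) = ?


Re = -0.6, Im = 2.3
arg = atan2(2.3, -0.6) = 104.6209 degrees

arg(z) = 104.6209 degrees


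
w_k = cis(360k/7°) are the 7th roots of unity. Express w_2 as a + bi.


Angle = 360*2/7 = 102.8571°
a = cos(102.8571°) = -0.2225
b = sin(102.8571°) = 0.9749

-0.2225 + 0.9749i


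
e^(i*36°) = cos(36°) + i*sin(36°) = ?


cos(36°) = 0.8090
sin(36°) = 0.5878

e^(i*36°) = 0.8090 + 0.5878i


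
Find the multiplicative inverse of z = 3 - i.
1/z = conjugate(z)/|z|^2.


|z|^2 = 9+1 = 10
1/z = (3 + 1i)/10

1/z = 0.3000 + 0.1000i


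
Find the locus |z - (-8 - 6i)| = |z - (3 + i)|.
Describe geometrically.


Equal distances means the locus is the perpendicular bisector of z1 and z2.
Midpoint = ((-8+3)/2, (-6+1)/2) = (-2.5000, -2.5000)

Perpendicular bisector through (-2.5000, -2.5000)


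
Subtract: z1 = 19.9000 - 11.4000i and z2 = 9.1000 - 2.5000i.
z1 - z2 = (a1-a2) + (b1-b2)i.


Real: 19.9 - 9.1 = 10.8
Imag: -11.4 + 2.5 = -8.9

10.8000 - 8.9000i


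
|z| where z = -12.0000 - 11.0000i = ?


|z| = sqrt((-12)^2 + (-11)^2) = sqrt(144 + 121) = sqrt(265) = 16.2788

|z| = 16.2788


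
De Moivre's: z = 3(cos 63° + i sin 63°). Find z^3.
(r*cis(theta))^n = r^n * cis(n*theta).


r^3 = 3^3 = 27
n*theta = 3*63° = 189° = 189° (mod 360)
a = 27*cos(189°) = -26.6676
b = 27*sin(189°) = -4.2237

27 cis(189°) = -26.6676 - 4.2237i


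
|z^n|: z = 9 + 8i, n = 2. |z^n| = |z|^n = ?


|z| = sqrt(81+64) = sqrt(145) = 12.0416
|z^2| = |z|^2 = (sqrt(145))^2 = 145

|z^2| = 145


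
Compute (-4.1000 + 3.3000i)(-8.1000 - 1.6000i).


Real = -4.1*(-8.1) - 3.3*(-1.6) = 33.21 - (-5.28) = 38.49
Imag = -4.1*(-1.6) - (8.1)*3.3 = 6.56 - (26.73) = -20.17

38.4900 - 20.1700i


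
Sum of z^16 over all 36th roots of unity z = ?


The roots are w_k = w^k with w = e^(2*pi*i/36), and (w^k)^16 = (w^16)^k.
So S = 1 + u + u^2 + ... + u^(35) with u = w^16.
16 = 0*36 + 16, so 16 is not a multiple of 36: u = w^16 ≠ 1 (w is a primitive 36th root), while u^36 = (w^36)^16 = 1.
Geometric series: S = (1 - u^36)/(1 - u) = (1 - 1)/(1 - u) = 0

S = 0


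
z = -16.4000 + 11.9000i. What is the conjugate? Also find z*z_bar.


z_bar = -16.4000 - 11.9000i
z*z_bar = (-16.4)^2 + 11.9^2 = 268.96 + 141.61 = 410.57

z_bar = -16.4000 - 11.9000i, z*z_bar = 410.57


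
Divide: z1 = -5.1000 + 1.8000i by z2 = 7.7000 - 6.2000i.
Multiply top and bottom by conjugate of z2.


Conjugate of z2 = 7.7000 + 6.2000i
Numerator: (-5.1000 + 1.8000i)(7.7000 + 6.2000i) = -50.4300 - 17.7600i
Denominator: 7.7^2 + (-6.2)^2 = 97.73
Result = (-50.4300 - 17.7600i)/97.73

-0.5160 - 0.1817i


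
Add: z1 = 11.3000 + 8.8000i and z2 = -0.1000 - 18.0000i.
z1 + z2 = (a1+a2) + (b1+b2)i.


Real: 11.3 - 0.1 = 11.2
Imag: 8.8 - 18 = -9.2

11.2000 - 9.2000i


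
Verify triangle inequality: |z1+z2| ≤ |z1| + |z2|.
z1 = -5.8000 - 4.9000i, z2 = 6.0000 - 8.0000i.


|z1| = sqrt((-5.8)^2 + (-4.9)^2) = sqrt(57.65) = 7.5928
|z2| = sqrt(6^2 + (-8)^2) = sqrt(100) = 10.0000
z1+z2 = 0.2000 - 12.9000i
|z1+z2| = sqrt(166.45) = 12.9016
|z1|+|z2| = 7.5928 + 10.0000 = 17.5928

|z1+z2| = 12.9016 ≤ |z1|+|z2| = 17.5928 (verified)


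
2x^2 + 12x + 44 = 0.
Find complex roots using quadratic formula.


disc = 12^2 - 4*2*44 = 144 - 352 = -208
sqrt(|disc|) = sqrt(208) = 14.4222
Real part = -12/(2*2) = -3.0000
Imag part = 14.4222/(2*2) = 3.6056

-3.0000 ± 3.6056i


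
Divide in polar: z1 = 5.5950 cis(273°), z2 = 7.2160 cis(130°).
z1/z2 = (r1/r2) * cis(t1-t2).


r = 5.5950 / 7.2160 = 0.7754
theta = 273° - 130° = 143° = 143° (mod 360)

0.7754 cis(143°)


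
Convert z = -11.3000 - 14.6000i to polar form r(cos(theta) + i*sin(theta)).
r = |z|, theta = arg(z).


r = sqrt(127.69+213.16) = sqrt(340.85) = 18.4621
theta = atan2(-14.6, -11.3) = -127.7389 degrees

r = 18.4621, theta = -127.7389 degrees


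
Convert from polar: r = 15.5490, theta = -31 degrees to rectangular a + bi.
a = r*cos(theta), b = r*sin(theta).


a = 15.5490*cos(-31°) = 15.5490*0.85717 = 13.3281
b = 15.5490*sin(-31°) = 15.5490*(-0.515038) = -8.0083

13.3281 - 8.0083i


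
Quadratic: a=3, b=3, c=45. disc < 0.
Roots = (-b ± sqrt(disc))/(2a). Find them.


disc = 3^2 - 4*3*45 = 9 - 540 = -531
sqrt(|disc|) = sqrt(531) = 23.0434
Real part = -3/(2*3) = -0.5000
Imag part = 23.0434/(2*3) = 3.8406

-0.5000 ± 3.8406i


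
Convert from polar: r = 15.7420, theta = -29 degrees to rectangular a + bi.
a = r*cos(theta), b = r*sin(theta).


a = 15.7420*cos(-29°) = 15.7420*0.87462 = 13.7683
b = 15.7420*sin(-29°) = 15.7420*(-0.48481) = -7.6319

13.7683 - 7.6319i


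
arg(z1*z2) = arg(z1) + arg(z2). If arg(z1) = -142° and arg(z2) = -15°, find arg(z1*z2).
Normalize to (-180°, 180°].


arg(z1*z2) = -142° - 15° = -157°
Normalized to (-180°, 180°]: -157°

-157°


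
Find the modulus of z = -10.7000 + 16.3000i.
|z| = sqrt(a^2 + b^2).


|z| = sqrt((-10.7)^2 + 16.3^2) = sqrt(114.49 + 265.69) = sqrt(380.18) = 19.4982

|z| = 19.4982


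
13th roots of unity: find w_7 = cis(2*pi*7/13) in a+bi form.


Angle = 360*7/13 = 193.8462°
a = cos(193.8462°) = -0.9709
b = sin(193.8462°) = -0.2393

-0.9709 - 0.2393i


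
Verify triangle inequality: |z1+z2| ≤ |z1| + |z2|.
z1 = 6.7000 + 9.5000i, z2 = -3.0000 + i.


|z1| = sqrt(6.7^2 + 9.5^2) = sqrt(135.14) = 11.6250
|z2| = sqrt((-3)^2 + 1^2) = sqrt(10) = 3.1623
z1+z2 = 3.7000 + 10.5000i
|z1+z2| = sqrt(123.94) = 11.1328
|z1|+|z2| = 11.6250 + 3.1623 = 14.7873

|z1+z2| = 11.1328 ≤ |z1|+|z2| = 14.7873 (verified)


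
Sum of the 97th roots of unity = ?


The sum of all 97th roots of unity is 0.
Geometric series: (1 - w^97)/(1 - w) = (1-1)/(1-w) = 0 since w^97 = 1, w ≠ 1.
Alternatively: coefficient of z^96 in z^97 - 1 is 0.

0


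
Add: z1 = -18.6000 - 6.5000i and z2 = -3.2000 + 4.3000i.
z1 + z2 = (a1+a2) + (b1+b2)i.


Real: -18.6 - 3.2 = -21.8
Imag: -6.5 + 4.3 = -2.2

-21.8000 - 2.2000i


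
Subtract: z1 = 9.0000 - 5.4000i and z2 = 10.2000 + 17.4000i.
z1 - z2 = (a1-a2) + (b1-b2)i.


Real: 9 - 10.2 = -1.2
Imag: -5.4 - 17.4 = -22.8

-1.2000 - 22.8000i


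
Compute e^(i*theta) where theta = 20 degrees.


cos(20°) = 0.9397
sin(20°) = 0.3420

e^(i*20°) = 0.9397 + 0.3420i


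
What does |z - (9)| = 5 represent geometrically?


|z - z0| = r is a circle with center z0 and radius r.
Center = (9, 0), radius = 5

Circle with center (9, 0) and radius 5


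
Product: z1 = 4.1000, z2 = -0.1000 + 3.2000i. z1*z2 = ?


Real = 4.1*(-0.1) - 0*3.2 = -0.41 - 0 = -0.41
Imag = 4.1*3.2 - (0.1)*0 = 13.12 + 0 = 13.12

-0.4100 + 13.1200i
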